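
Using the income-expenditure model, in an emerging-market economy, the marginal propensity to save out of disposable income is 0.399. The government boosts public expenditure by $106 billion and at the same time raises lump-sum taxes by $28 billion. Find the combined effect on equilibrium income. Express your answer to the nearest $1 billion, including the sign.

MPC = 1 − MPS = 1 − 0.399 = 0.601.
Expenditure multiplier = 1/(1 − MPC) = 1/(1 − 0.601) = 1/0.399 ≈ 2.506.
ΔG contributes k·ΔG = (+$106 billion) / 0.399 ≈ +$265.7 billion.
ΔT of +$28 billion changes first-round spending by −c·ΔT = −$16.828 billion, contributing k·(−c·ΔT) = (−$16.828 billion) / 0.399 ≈ −$42.2 billion.
Net ΔY = k(ΔG − c·ΔT) = (+$89.172 billion) / 0.399 ≈ +$223 billion.

+$223 billion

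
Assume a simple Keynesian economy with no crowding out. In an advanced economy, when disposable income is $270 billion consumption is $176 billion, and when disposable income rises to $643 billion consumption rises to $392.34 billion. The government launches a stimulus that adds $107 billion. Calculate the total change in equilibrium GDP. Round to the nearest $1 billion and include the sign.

+$255 billion

MPC = ΔC/ΔYd = (392.34 − 176)/(643 − 270) = 216.34/373 = 0.58.
Government-spending multiplier = 1/(1 − MPC) = 1/(1 − 0.58) = 1/0.42 ≈ 2.381.
ΔY = k × ΔG = (+$107 billion) / 0.42 ≈ +$255 billion.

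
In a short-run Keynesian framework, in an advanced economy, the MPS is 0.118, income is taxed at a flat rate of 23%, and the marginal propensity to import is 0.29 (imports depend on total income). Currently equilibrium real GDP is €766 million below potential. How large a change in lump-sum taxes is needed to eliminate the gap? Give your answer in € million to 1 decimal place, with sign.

−€530.5 million

MPC = 1 − MPS = 1 − 0.118 = 0.882.
Spending multiplier = 1/(1 − c(1−t) + m) = 1/(1 − 0.882×0.77 + 0.29) = 1/0.61086 ≈ 1.637.
Tax multiplier = −c·k = −0.882/0.61086 ≈ −1.444. Need ΔY = +€766 million, so ΔT = ΔY/(−c·k) = −(+€766 million) × 0.61086 / 0.882 ≈ −€530.5 million.
The government should cut lump-sum taxes by €530.5 million.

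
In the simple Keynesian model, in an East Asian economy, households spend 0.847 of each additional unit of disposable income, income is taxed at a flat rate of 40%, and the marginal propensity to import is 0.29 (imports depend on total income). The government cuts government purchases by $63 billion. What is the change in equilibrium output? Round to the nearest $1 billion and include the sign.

−$81 billion

Expenditure multiplier = 1/(1 − c(1−t) + m) = 1/(1 − 0.847×0.6 + 0.29) = 1/0.7818 ≈ 1.279.
ΔY = k × ΔG = (−$63 billion) / 0.7818 ≈ −$81 billion.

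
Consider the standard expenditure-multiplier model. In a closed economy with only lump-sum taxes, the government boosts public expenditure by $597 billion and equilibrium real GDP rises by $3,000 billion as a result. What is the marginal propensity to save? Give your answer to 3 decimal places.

Implied spending multiplier k = ΔY/ΔG = 3,000/597 ≈ 5.0251.
Since k = 1/(1 − MPC), MPC = 1 − 1/k = 1 − ΔG/ΔY = 1 − 597/3,000 = 0.801.
MPS = 1 − MPC = 0.199.

0.199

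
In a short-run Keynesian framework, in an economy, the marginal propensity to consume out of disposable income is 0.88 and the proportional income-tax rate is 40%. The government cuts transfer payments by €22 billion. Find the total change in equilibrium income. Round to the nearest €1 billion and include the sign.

−€41 billion

The transfer change shifts disposable income by −€22 billion, so first-round consumption changes by c·ΔTR = 0.88 × (−€22 billion) = −€19.36 billion.
Expenditure multiplier = 1/(1 − c(1−t)) = 1/(1 − 0.88×0.6) = 1/0.472 ≈ 2.119.
The transfer multiplier is c × k ≈ 1.864, so ΔY = k × (c·ΔTR) = (−€19.36 billion) / 0.472 ≈ −€41 billion.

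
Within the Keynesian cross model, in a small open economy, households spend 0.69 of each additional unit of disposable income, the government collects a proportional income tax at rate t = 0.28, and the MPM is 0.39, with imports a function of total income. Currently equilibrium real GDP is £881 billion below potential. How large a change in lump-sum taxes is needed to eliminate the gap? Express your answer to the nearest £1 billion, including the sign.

Spending multiplier = 1/(1 − c(1−t) + m) = 1/(1 − 0.69×0.72 + 0.39) = 1/0.8932 ≈ 1.12.
Tax multiplier = −c·k = −0.69/0.8932 ≈ −0.773. Need ΔY = +£881 billion, so ΔT = ΔY/(−c·k) = −(+£881 billion) × 0.8932 / 0.69 ≈ −£1,140 billion.
The government should cut lump-sum taxes by £1,140 billion.

−£1,140 billion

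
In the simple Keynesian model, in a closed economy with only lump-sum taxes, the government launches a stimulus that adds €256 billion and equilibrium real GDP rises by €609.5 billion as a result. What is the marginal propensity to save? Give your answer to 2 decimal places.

0.42

Implied spending multiplier k = ΔY/ΔG = 609.5/256 ≈ 2.3809.
Since k = 1/(1 − MPC), MPC = 1 − 1/k = 1 − ΔG/ΔY = 1 − 256/609.5 ≈ 0.58.
MPS = 1 − MPC = 0.42.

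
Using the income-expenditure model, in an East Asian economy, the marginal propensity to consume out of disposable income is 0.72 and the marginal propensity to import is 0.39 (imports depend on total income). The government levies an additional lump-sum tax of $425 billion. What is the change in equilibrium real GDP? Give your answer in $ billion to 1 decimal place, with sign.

−$456.7 billion

A lump-sum tax change of +$425 billion shifts disposable income by −$425 billion; first-round consumption changes by −c × ΔT = −0.72 × (+$425 billion) = −$306 billion.
Expenditure multiplier = 1/(1 − c + m) = 1/(1 − 0.72 + 0.39) = 1/0.67 ≈ 1.493.
The tax multiplier is −c × k ≈ −1.075, so ΔY = k × (−c·ΔT) = (−$306 billion) / 0.67 ≈ −$456.7 billion.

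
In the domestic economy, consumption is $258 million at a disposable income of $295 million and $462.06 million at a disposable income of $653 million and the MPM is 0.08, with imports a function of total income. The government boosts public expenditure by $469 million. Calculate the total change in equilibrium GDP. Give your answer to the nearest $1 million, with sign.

+$920 million

MPC = ΔC/ΔYd = (462.06 − 258)/(653 − 295) = 204.06/358 = 0.57.
Expenditure multiplier = 1/(1 − c + m) = 1/(1 − 0.57 + 0.08) = 1/0.51 ≈ 1.961.
ΔY = k × ΔG = (+$469 million) / 0.51 ≈ +$920 million.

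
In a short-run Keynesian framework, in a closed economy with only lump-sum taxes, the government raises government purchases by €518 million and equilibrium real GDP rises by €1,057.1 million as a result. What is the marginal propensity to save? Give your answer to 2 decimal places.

0.49

Implied spending multiplier k = ΔY/ΔG = 1,057.1/518 ≈ 2.0407.
Since k = 1/(1 − MPC), MPC = 1 − 1/k = 1 − ΔG/ΔY = 1 − 518/1,057.1 ≈ 0.51.
MPS = 1 − MPC = 0.49.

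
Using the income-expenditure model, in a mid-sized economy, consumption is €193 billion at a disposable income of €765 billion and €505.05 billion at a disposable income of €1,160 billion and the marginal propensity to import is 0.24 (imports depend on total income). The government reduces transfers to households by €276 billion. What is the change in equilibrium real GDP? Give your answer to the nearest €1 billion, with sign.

MPC = ΔC/ΔYd = (505.05 − 193)/(1,160 − 765) = 312.05/395 = 0.79.
The transfer change shifts disposable income by −€276 billion, so first-round consumption changes by c·ΔTR = 0.79 × (−€276 billion) = −€218.04 billion.
Expenditure multiplier = 1/(1 − c + m) = 1/(1 − 0.79 + 0.24) = 1/0.45 ≈ 2.222.
The transfer multiplier is c × k ≈ 1.756, so ΔY = k × (c·ΔTR) = (−€218.04 billion) / 0.45 ≈ −€485 billion.

−€485 billion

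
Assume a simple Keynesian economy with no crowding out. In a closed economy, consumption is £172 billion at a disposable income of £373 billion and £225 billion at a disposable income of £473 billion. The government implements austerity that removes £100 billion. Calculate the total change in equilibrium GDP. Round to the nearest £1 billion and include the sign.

MPC = ΔC/ΔYd = (225 − 172)/(473 − 373) = 53/100 = 0.53.
Government-spending multiplier = 1/(1 − MPC) = 1/(1 − 0.53) = 1/0.47 ≈ 2.128.
ΔY = k × ΔG = (−£100 billion) / 0.47 ≈ −£213 billion.

−£213 billion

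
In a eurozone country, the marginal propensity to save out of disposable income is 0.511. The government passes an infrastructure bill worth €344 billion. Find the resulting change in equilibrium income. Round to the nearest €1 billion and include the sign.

+€673 billion

MPC = 1 − MPS = 1 − 0.511 = 0.489.
Spending multiplier = 1/(1 − MPC) = 1/(1 − 0.489) = 1/0.511 ≈ 1.957.
ΔY = k × ΔG = (+€344 billion) / 0.511 ≈ +€673 billion.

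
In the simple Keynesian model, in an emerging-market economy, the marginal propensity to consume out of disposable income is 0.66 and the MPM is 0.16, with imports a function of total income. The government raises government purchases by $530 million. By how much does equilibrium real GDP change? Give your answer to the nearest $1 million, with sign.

Spending multiplier = 1/(1 − c + m) = 1/(1 − 0.66 + 0.16) = 1/0.5 = 2.
ΔY = k × ΔG = (+$530 million) / 0.5 = +$1,060 million.

+$1,060 million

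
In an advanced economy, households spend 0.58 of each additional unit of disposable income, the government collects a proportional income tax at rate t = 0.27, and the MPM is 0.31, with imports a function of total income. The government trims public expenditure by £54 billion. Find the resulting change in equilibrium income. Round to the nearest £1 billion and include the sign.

Expenditure multiplier = 1/(1 − c(1−t) + m) = 1/(1 − 0.58×0.73 + 0.31) = 1/0.8866 ≈ 1.128.
ΔY = k × ΔG = (−£54 billion) / 0.8866 ≈ −£61 billion.

−£61 billion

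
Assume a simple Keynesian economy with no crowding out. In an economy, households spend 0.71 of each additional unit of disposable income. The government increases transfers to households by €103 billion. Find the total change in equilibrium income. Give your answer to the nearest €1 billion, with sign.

+€252 billion

The transfer change shifts disposable income by +€103 billion, so first-round consumption changes by c·ΔTR = 0.71 × (+€103 billion) = +€73.13 billion.
Expenditure multiplier = 1/(1 − MPC) = 1/(1 − 0.71) = 1/0.29 ≈ 3.448.
The transfer multiplier is c × k ≈ 2.448, so ΔY = k × (c·ΔTR) = (+€73.13 billion) / 0.29 ≈ +€252 billion.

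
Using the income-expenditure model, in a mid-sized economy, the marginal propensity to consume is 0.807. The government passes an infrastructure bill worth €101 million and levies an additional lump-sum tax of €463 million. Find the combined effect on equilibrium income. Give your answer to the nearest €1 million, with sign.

−€1,413 million

Expenditure multiplier = 1/(1 − MPC) = 1/(1 − 0.807) = 1/0.193 ≈ 5.181.
ΔG contributes k·ΔG = (+€101 million) / 0.193 ≈ +€523.3 million.
ΔT of +€463 million changes first-round spending by −c·ΔT = −€373.641 million, contributing k·(−c·ΔT) = (−€373.641 million) / 0.193 ≈ −€1,936 million.
Net ΔY = k(ΔG − c·ΔT) = (−€272.641 million) / 0.193 ≈ −€1,413 million.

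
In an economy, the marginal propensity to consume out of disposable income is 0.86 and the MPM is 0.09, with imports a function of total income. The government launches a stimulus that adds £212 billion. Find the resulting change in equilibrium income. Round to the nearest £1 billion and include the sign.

Government-spending multiplier = 1/(1 − c + m) = 1/(1 − 0.86 + 0.09) = 1/0.23 ≈ 4.348.
ΔY = k × ΔG = (+£212 billion) / 0.23 ≈ +£922 billion.

+£922 billion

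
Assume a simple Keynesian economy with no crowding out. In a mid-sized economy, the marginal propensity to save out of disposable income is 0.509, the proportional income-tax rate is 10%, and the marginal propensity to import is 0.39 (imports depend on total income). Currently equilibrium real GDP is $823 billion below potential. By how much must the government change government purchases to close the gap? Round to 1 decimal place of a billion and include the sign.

MPC = 1 − MPS = 1 − 0.509 = 0.491.
Spending multiplier = 1/(1 − c(1−t) + m) = 1/(1 − 0.491×0.9 + 0.39) = 1/0.9481 ≈ 1.055.
Need ΔY = +$823 billion, so ΔG = ΔY/k = (+$823 billion) × 0.9481 ≈ +$780.3 billion.
The government should increase government purchases by $780.3 billion.

+$780.3 billion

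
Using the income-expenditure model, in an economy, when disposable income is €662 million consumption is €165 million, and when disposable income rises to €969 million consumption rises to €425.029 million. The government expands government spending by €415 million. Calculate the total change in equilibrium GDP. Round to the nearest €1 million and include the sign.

MPC = ΔC/ΔYd = (425.029 − 165)/(969 − 662) = 260.029/307 = 0.847.
Government-spending multiplier = 1/(1 − MPC) = 1/(1 − 0.847) = 1/0.153 ≈ 6.536.
ΔY = k × ΔG = (+€415 million) / 0.153 ≈ +€2,712 million.

+€2,712 million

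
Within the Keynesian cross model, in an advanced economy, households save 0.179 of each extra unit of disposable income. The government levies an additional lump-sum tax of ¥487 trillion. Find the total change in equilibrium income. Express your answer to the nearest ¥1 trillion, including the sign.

−¥2,234 trillion

MPC = 1 − MPS = 1 − 0.179 = 0.821.
A lump-sum tax change of +¥487 trillion shifts disposable income by −¥487 trillion; first-round consumption changes by −c × ΔT = −0.821 × (+¥487 trillion) = −¥399.827 trillion.
Expenditure multiplier = 1/(1 − MPC) = 1/(1 − 0.821) = 1/0.179 ≈ 5.587.
The tax multiplier is −c × k ≈ −4.587, so ΔY = k × (−c·ΔT) = (−¥399.827 trillion) / 0.179 ≈ −¥2,234 trillion.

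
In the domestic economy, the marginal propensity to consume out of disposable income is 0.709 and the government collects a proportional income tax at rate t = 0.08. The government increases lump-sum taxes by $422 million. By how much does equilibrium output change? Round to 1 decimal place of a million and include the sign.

A lump-sum tax change of +$422 million shifts disposable income by −$422 million; first-round consumption changes by −c × ΔT = −0.709 × (+$422 million) = −$299.198 million.
Expenditure multiplier = 1/(1 − c(1−t)) = 1/(1 − 0.709×0.92) = 1/0.34772 ≈ 2.876.
The tax multiplier is −c × k ≈ −2.039, so ΔY = k × (−c·ΔT) = (−$299.198 million) / 0.34772 ≈ −$860.5 million.

−$860.5 million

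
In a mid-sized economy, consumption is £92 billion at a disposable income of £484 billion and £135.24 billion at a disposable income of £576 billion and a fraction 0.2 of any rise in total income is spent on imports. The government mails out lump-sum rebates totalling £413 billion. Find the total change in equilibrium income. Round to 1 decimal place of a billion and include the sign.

+£265.9 billion

MPC = ΔC/ΔYd = (135.24 − 92)/(576 − 484) = 43.24/92 = 0.47.
A lump-sum tax change of −£413 billion shifts disposable income by +£413 billion; first-round consumption changes by −c × ΔT = −0.47 × (−£413 billion) = +£194.11 billion.
Expenditure multiplier = 1/(1 − c + m) = 1/(1 − 0.47 + 0.2) = 1/0.73 ≈ 1.37.
The tax multiplier is −c × k ≈ −0.644, so ΔY = k × (−c·ΔT) = (+£194.11 billion) / 0.73 ≈ +£265.9 billion.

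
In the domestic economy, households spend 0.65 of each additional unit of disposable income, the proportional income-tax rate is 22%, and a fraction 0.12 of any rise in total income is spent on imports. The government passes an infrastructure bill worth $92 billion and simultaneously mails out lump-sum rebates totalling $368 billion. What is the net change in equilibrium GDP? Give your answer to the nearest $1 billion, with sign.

+$540 billion

Expenditure multiplier = 1/(1 − c(1−t) + m) = 1/(1 − 0.65×0.78 + 0.12) = 1/0.613 ≈ 1.631.
ΔG contributes k·ΔG = (+$92 billion) / 0.613 ≈ +$150.1 billion.
ΔT of −$368 billion changes first-round spending by −c·ΔT = +$239.2 billion, contributing k·(−c·ΔT) = (+$239.2 billion) / 0.613 ≈ +$390.2 billion.
Net ΔY = k(ΔG − c·ΔT) = (+$331.2 billion) / 0.613 ≈ +$540 billion.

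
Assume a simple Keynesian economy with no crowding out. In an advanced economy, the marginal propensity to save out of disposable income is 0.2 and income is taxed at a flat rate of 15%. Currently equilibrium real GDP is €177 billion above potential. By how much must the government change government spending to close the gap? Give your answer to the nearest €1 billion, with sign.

−€57 billion

MPC = 1 − MPS = 1 − 0.2 = 0.8.
Spending multiplier = 1/(1 − c(1−t)) = 1/(1 − 0.8×0.85) = 1/0.32 = 3.125.
Need ΔY = −€177 billion, so ΔG = ΔY/k = (−€177 billion) × 0.32 ≈ −€57 billion.
The government should cut government spending by €57 billion.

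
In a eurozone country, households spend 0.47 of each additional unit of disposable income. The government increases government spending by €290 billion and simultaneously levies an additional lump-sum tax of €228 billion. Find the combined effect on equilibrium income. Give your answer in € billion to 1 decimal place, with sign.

+€345.0 billion

Expenditure multiplier = 1/(1 − MPC) = 1/(1 − 0.47) = 1/0.53 ≈ 1.887.
ΔG contributes k·ΔG = (+€290 billion) / 0.53 ≈ +€547.2 billion.
ΔT of +€228 billion changes first-round spending by −c·ΔT = −€107.16 billion, contributing k·(−c·ΔT) = (−€107.16 billion) / 0.53 ≈ −€202.2 billion.
Net ΔY = k(ΔG − c·ΔT) = (+€182.84 billion) / 0.53 ≈ +€345 billion.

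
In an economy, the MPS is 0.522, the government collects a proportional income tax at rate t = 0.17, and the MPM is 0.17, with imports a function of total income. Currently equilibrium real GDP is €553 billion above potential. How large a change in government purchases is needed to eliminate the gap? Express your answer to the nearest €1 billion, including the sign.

MPC = 1 − MPS = 1 − 0.522 = 0.478.
Spending multiplier = 1/(1 − c(1−t) + m) = 1/(1 − 0.478×0.83 + 0.17) = 1/0.77326 ≈ 1.293.
Need ΔY = −€553 billion, so ΔG = ΔY/k = (−€553 billion) × 0.77326 ≈ −€428 billion.
The government should cut government purchases by €428 billion.

−€428 billion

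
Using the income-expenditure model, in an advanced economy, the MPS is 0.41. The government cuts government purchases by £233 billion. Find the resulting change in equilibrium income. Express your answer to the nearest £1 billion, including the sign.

MPC = 1 − MPS = 1 − 0.41 = 0.59.
Spending multiplier = 1/(1 − MPC) = 1/(1 − 0.59) = 1/0.41 ≈ 2.439.
ΔY = k × ΔG = (−£233 billion) / 0.41 ≈ −£568 billion.

−£568 billion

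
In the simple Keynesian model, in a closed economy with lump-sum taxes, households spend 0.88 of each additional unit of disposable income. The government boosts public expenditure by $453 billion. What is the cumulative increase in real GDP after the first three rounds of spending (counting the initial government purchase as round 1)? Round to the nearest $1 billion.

$1,202 billion

Round 1 adds ΔG = $453 billion; each later round is MPC = 0.88 times the previous.
After 3 rounds: 453 + 398.64 + 350.8032 = ΔG·(1 − c^3)/(1 − c) = 453 × (1 − 0.681472)/0.12 ≈ $1,202 billion.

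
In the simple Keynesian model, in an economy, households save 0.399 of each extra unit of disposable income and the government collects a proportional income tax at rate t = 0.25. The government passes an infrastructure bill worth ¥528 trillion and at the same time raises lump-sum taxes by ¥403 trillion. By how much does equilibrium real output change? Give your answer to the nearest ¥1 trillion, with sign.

MPC = 1 − MPS = 1 − 0.399 = 0.601.
Expenditure multiplier = 1/(1 − c(1−t)) = 1/(1 − 0.601×0.75) = 1/0.54925 ≈ 1.821.
ΔG contributes k·ΔG = (+¥528 trillion) / 0.54925 ≈ +¥961.3 trillion.
ΔT of +¥403 trillion changes first-round spending by −c·ΔT = −¥242.203 trillion, contributing k·(−c·ΔT) = (−¥242.203 trillion) / 0.54925 ≈ −¥441 trillion.
Net ΔY = k(ΔG − c·ΔT) = (+¥285.797 trillion) / 0.54925 ≈ +¥520 trillion.

+¥520 trillion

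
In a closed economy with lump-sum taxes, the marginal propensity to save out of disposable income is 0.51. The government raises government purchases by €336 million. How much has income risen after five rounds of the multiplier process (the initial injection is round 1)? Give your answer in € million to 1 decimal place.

€640.2 million

MPC = 1 − MPS = 1 − 0.51 = 0.49.
Round 1 adds ΔG = €336 million; each later round is MPC = 0.49 times the previous.
After 5 rounds: 336 + 164.64 + 80.6736 + 39.530064 + 19.36973136 = ΔG·(1 − c^5)/(1 − c) = 336 × (1 − 0.0282475249)/0.51 ≈ €640.2 million.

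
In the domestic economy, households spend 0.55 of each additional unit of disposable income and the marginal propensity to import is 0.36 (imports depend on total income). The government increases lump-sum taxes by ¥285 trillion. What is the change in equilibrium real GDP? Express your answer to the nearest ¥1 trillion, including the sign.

−¥194 trillion

A lump-sum tax change of +¥285 trillion shifts disposable income by −¥285 trillion; first-round consumption changes by −c × ΔT = −0.55 × (+¥285 trillion) = −¥156.75 trillion.
Expenditure multiplier = 1/(1 − c + m) = 1/(1 − 0.55 + 0.36) = 1/0.81 ≈ 1.235.
The tax multiplier is −c × k ≈ −0.679, so ΔY = k × (−c·ΔT) = (−¥156.75 trillion) / 0.81 ≈ −¥194 trillion.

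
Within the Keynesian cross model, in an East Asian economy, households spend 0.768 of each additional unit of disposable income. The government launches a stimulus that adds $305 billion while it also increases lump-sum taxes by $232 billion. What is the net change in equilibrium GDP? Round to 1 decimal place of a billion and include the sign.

Expenditure multiplier = 1/(1 − MPC) = 1/(1 − 0.768) = 1/0.232 ≈ 4.31.
ΔG contributes k·ΔG = (+$305 billion) / 0.232 ≈ +$1,314.7 billion.
ΔT of +$232 billion changes first-round spending by −c·ΔT = −$178.176 billion, contributing k·(−c·ΔT) = (−$178.176 billion) / 0.232 = −$768 billion.
Net ΔY = k(ΔG − c·ΔT) = (+$126.824 billion) / 0.232 ≈ +$546.7 billion.

+$546.7 billion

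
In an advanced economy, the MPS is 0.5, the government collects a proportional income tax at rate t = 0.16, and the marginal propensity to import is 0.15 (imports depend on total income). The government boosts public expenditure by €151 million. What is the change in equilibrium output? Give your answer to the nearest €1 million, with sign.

+€207 million

MPC = 1 − MPS = 1 − 0.5 = 0.5.
Spending multiplier = 1/(1 − c(1−t) + m) = 1/(1 − 0.5×0.84 + 0.15) = 1/0.73 ≈ 1.37.
ΔY = k × ΔG = (+€151 million) / 0.73 ≈ +€207 million.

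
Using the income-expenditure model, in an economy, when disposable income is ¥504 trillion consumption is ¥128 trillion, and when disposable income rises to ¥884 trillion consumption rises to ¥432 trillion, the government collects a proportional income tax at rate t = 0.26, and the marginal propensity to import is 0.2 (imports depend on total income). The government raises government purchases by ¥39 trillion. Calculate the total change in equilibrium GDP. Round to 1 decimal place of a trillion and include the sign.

+¥64.1 trillion

MPC = ΔC/ΔYd = (432 − 128)/(884 − 504) = 304/380 = 0.8.
Government-spending multiplier = 1/(1 − c(1−t) + m) = 1/(1 − 0.8×0.74 + 0.2) = 1/0.608 ≈ 1.645.
ΔY = k × ΔG = (+¥39 trillion) / 0.608 ≈ +¥64.1 trillion.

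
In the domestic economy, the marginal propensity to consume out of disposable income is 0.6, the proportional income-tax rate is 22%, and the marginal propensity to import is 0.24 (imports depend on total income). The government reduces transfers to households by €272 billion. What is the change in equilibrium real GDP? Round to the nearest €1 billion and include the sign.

The transfer change shifts disposable income by −€272 billion, so first-round consumption changes by c·ΔTR = 0.6 × (−€272 billion) = −€163.2 billion.
Expenditure multiplier = 1/(1 − c(1−t) + m) = 1/(1 − 0.6×0.78 + 0.24) = 1/0.772 ≈ 1.295.
The transfer multiplier is c × k ≈ 0.777, so ΔY = k × (c·ΔTR) = (−€163.2 billion) / 0.772 ≈ −€211 billion.

−€211 billion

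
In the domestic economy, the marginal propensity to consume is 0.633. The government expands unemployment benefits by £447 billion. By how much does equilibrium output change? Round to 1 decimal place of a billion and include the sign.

The transfer change shifts disposable income by +£447 billion, so first-round consumption changes by c·ΔTR = 0.633 × (+£447 billion) = +£282.951 billion.
Expenditure multiplier = 1/(1 − MPC) = 1/(1 − 0.633) = 1/0.367 ≈ 2.725.
The transfer multiplier is c × k ≈ 1.725, so ΔY = k × (c·ΔTR) = (+£282.951 billion) / 0.367 ≈ +£771 billion.

+£771.0 billion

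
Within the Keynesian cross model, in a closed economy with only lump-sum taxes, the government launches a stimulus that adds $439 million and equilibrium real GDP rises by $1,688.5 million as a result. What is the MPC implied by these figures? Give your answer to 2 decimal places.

Implied spending multiplier k = ΔY/ΔG = 1,688.5/439 ≈ 3.8462.
Since k = 1/(1 − MPC), MPC = 1 − 1/k = 1 − ΔG/ΔY = 1 − 439/1,688.5 ≈ 0.74.

0.74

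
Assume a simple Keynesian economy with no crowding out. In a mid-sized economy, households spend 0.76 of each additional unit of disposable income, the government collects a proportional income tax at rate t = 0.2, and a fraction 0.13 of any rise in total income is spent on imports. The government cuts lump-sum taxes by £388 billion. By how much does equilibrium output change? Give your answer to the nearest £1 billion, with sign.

+£565 billion

A lump-sum tax change of −£388 billion shifts disposable income by +£388 billion; first-round consumption changes by −c × ΔT = −0.76 × (−£388 billion) = +£294.88 billion.
Expenditure multiplier = 1/(1 − c(1−t) + m) = 1/(1 − 0.76×0.8 + 0.13) = 1/0.522 ≈ 1.916.
The tax multiplier is −c × k ≈ −1.456, so ΔY = k × (−c·ΔT) = (+£294.88 billion) / 0.522 ≈ +£565 billion.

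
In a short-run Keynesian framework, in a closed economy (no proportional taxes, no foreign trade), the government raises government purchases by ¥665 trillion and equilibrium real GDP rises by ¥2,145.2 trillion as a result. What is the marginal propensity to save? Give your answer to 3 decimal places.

Implied spending multiplier k = ΔY/ΔG = 2,145.2/665 ≈ 3.2259.
Since k = 1/(1 − MPC), MPC = 1 − 1/k = 1 − ΔG/ΔY = 1 − 665/2,145.2 ≈ 0.690.
MPS = 1 − MPC = 0.310.

0.310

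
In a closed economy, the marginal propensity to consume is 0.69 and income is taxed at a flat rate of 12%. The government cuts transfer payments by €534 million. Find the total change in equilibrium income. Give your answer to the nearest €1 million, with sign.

The transfer change shifts disposable income by −€534 million, so first-round consumption changes by c·ΔTR = 0.69 × (−€534 million) = −€368.46 million.
Expenditure multiplier = 1/(1 − c(1−t)) = 1/(1 − 0.69×0.88) = 1/0.3928 ≈ 2.546.
The transfer multiplier is c × k ≈ 1.757, so ΔY = k × (c·ΔTR) = (−€368.46 million) / 0.3928 ≈ −€938 million.

−€938 million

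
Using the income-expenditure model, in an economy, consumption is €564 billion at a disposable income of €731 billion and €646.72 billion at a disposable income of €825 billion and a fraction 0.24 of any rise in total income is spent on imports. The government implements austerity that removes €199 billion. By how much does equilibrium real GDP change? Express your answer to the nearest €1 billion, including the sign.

MPC = ΔC/ΔYd = (646.72 − 564)/(825 − 731) = 82.72/94 = 0.88.
Spending multiplier = 1/(1 − c + m) = 1/(1 − 0.88 + 0.24) = 1/0.36 ≈ 2.778.
ΔY = k × ΔG = (−€199 billion) / 0.36 ≈ −€553 billion.

−€553 billion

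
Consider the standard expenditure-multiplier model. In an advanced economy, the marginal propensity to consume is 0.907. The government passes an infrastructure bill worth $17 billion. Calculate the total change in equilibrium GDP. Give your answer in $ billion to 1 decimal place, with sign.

+$182.8 billion

Expenditure multiplier = 1/(1 − MPC) = 1/(1 − 0.907) = 1/0.093 ≈ 10.753.
ΔY = k × ΔG = (+$17 billion) / 0.093 ≈ +$182.8 billion.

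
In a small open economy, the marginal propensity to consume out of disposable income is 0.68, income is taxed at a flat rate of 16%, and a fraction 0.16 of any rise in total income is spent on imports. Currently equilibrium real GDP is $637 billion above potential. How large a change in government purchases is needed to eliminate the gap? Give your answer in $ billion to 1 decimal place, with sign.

−$375.1 billion

Spending multiplier = 1/(1 − c(1−t) + m) = 1/(1 − 0.68×0.84 + 0.16) = 1/0.5888 ≈ 1.698.
Need ΔY = −$637 billion, so ΔG = ΔY/k = (−$637 billion) × 0.5888 ≈ −$375.1 billion.
The government should cut government purchases by $375.1 billion.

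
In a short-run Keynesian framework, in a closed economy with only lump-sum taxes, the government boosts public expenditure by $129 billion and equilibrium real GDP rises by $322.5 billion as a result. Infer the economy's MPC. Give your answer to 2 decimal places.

0.60

Implied spending multiplier k = ΔY/ΔG = 322.5/129 = 2.5.
Since k = 1/(1 − MPC), MPC = 1 − 1/k = 1 − ΔG/ΔY = 1 − 129/322.5 = 0.60.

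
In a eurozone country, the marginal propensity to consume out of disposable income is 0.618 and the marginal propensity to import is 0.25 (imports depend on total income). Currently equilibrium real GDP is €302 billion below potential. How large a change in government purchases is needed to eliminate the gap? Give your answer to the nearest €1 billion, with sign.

Spending multiplier = 1/(1 − c + m) = 1/(1 − 0.618 + 0.25) = 1/0.632 ≈ 1.582.
Need ΔY = +€302 billion, so ΔG = ΔY/k = (+€302 billion) × 0.632 ≈ +€191 billion.
The government should increase government purchases by €191 billion.

+€191 billion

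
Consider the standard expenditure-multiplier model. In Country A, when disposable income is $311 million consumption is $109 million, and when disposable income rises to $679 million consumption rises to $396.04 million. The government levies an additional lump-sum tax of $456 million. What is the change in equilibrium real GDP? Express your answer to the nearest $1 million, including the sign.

MPC = ΔC/ΔYd = (396.04 − 109)/(679 − 311) = 287.04/368 = 0.78.
A lump-sum tax change of +$456 million shifts disposable income by −$456 million; first-round consumption changes by −c × ΔT = −0.78 × (+$456 million) = −$355.68 million.
Expenditure multiplier = 1/(1 − MPC) = 1/(1 − 0.78) = 1/0.22 ≈ 4.545.
The tax multiplier is −c × k ≈ −3.545, so ΔY = k × (−c·ΔT) = (−$355.68 million) / 0.22 ≈ −$1,617 million.

−$1,617 million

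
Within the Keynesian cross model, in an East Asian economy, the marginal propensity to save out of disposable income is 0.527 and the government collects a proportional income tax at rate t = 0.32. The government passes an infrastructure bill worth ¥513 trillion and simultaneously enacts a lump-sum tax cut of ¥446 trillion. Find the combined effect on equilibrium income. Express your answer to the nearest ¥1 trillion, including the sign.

+¥1,067 trillion

MPC = 1 − MPS = 1 − 0.527 = 0.473.
Expenditure multiplier = 1/(1 − c(1−t)) = 1/(1 − 0.473×0.68) = 1/0.67836 ≈ 1.474.
ΔG contributes k·ΔG = (+¥513 trillion) / 0.67836 ≈ +¥756.2 trillion.
ΔT of −¥446 trillion changes first-round spending by −c·ΔT = +¥210.958 trillion, contributing k·(−c·ΔT) = (+¥210.958 trillion) / 0.67836 ≈ +¥311 trillion.
Net ΔY = k(ΔG − c·ΔT) = (+¥723.958 trillion) / 0.67836 ≈ +¥1,067 trillion.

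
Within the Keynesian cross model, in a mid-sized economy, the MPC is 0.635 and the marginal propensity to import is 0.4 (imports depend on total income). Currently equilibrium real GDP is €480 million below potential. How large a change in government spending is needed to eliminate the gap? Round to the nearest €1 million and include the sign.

+€367 million

Spending multiplier = 1/(1 − c + m) = 1/(1 − 0.635 + 0.4) = 1/0.765 ≈ 1.307.
Need ΔY = +€480 million, so ΔG = ΔY/k = (+€480 million) × 0.765 ≈ +€367 million.
The government should increase government spending by €367 million.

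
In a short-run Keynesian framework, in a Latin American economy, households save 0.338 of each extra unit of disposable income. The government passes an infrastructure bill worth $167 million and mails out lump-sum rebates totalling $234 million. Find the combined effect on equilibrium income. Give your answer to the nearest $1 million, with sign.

+$952 million

MPC = 1 − MPS = 1 − 0.338 = 0.662.
Expenditure multiplier = 1/(1 − MPC) = 1/(1 − 0.662) = 1/0.338 ≈ 2.959.
ΔG contributes k·ΔG = (+$167 million) / 0.338 ≈ +$494.1 million.
ΔT of −$234 million changes first-round spending by −c·ΔT = +$154.908 million, contributing k·(−c·ΔT) = (+$154.908 million) / 0.338 ≈ +$458.3 million.
Net ΔY = k(ΔG − c·ΔT) = (+$321.908 million) / 0.338 ≈ +$952 million.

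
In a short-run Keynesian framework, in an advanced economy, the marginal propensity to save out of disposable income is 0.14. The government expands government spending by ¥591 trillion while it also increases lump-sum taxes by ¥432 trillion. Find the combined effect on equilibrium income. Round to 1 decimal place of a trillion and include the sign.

+¥1,567.7 trillion

MPC = 1 − MPS = 1 − 0.14 = 0.86.
Expenditure multiplier = 1/(1 − MPC) = 1/(1 − 0.86) = 1/0.14 ≈ 7.143.
ΔG contributes k·ΔG = (+¥591 trillion) / 0.14 ≈ +¥4,221.4 trillion.
ΔT of +¥432 trillion changes first-round spending by −c·ΔT = −¥371.52 trillion, contributing k·(−c·ΔT) = (−¥371.52 trillion) / 0.14 ≈ −¥2,653.7 trillion.
Net ΔY = k(ΔG − c·ΔT) = (+¥219.48 trillion) / 0.14 ≈ +¥1,567.7 trillion.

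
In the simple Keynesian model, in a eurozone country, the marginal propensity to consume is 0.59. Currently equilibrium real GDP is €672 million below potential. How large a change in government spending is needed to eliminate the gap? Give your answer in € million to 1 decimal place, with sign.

+€275.5 million

Spending multiplier = 1/(1 − MPC) = 1/(1 − 0.59) = 1/0.41 ≈ 2.439.
Need ΔY = +€672 million, so ΔG = ΔY/k = (+€672 million) × 0.41 ≈ +€275.5 million.
The government should increase government spending by €275.5 million.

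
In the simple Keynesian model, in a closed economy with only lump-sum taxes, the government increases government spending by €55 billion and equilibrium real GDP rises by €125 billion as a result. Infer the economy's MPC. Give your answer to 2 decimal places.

Implied spending multiplier k = ΔY/ΔG = 125/55 ≈ 2.2727.
Since k = 1/(1 − MPC), MPC = 1 − 1/k = 1 − ΔG/ΔY = 1 − 55/125 = 0.56.

0.56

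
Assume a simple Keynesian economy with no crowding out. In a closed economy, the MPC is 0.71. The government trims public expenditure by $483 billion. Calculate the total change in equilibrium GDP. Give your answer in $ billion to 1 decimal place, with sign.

Expenditure multiplier = 1/(1 − MPC) = 1/(1 − 0.71) = 1/0.29 ≈ 3.448.
ΔY = k × ΔG = (−$483 billion) / 0.29 ≈ −$1,665.5 billion.

−$1,665.5 billion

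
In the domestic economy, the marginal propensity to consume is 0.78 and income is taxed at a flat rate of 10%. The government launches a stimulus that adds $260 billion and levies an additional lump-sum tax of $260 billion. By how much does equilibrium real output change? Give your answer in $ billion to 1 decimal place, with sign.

+$191.9 billion

Expenditure multiplier = 1/(1 − c(1−t)) = 1/(1 − 0.78×0.9) = 1/0.298 ≈ 3.356.
ΔG contributes k·ΔG = (+$260 billion) / 0.298 ≈ +$872.5 billion.
ΔT of +$260 billion changes first-round spending by −c·ΔT = −$202.8 billion, contributing k·(−c·ΔT) = (−$202.8 billion) / 0.298 ≈ −$680.5 billion.
Net ΔY = k(ΔG − c·ΔT) = (+$57.2 billion) / 0.298 ≈ +$191.9 billion.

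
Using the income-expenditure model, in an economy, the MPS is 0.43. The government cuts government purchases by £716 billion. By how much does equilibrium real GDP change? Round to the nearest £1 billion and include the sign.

MPC = 1 − MPS = 1 − 0.43 = 0.57.
Government-spending multiplier = 1/(1 − MPC) = 1/(1 − 0.57) = 1/0.43 ≈ 2.326.
ΔY = k × ΔG = (−£716 billion) / 0.43 ≈ −£1,665 billion.

−£1,665 billion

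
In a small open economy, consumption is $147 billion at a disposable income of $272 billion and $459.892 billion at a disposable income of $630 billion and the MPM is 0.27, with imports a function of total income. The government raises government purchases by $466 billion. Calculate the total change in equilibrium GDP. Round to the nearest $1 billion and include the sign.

MPC = ΔC/ΔYd = (459.892 − 147)/(630 − 272) = 312.892/358 = 0.874.
Spending multiplier = 1/(1 − c + m) = 1/(1 − 0.874 + 0.27) = 1/0.396 ≈ 2.525.
ΔY = k × ΔG = (+$466 billion) / 0.396 ≈ +$1,177 billion.

+$1,177 billion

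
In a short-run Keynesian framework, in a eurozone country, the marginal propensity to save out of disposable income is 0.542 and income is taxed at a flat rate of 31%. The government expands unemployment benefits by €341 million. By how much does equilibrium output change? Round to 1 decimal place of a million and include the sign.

MPC = 1 − MPS = 1 − 0.542 = 0.458.
The transfer change shifts disposable income by +€341 million, so first-round consumption changes by c·ΔTR = 0.458 × (+€341 million) = +€156.178 million.
Expenditure multiplier = 1/(1 − c(1−t)) = 1/(1 − 0.458×0.69) = 1/0.68398 ≈ 1.462.
The transfer multiplier is c × k ≈ 0.67, so ΔY = k × (c·ΔTR) = (+€156.178 million) / 0.68398 ≈ +€228.3 million.

+€228.3 million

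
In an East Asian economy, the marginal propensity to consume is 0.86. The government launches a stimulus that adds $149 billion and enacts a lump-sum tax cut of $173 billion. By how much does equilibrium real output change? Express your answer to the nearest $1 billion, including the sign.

Expenditure multiplier = 1/(1 − MPC) = 1/(1 − 0.86) = 1/0.14 ≈ 7.143.
ΔG contributes k·ΔG = (+$149 billion) / 0.14 ≈ +$1,064.3 billion.
ΔT of −$173 billion changes first-round spending by −c·ΔT = +$148.78 billion, contributing k·(−c·ΔT) = (+$148.78 billion) / 0.14 ≈ +$1,062.7 billion.
Net ΔY = k(ΔG − c·ΔT) = (+$297.78 billion) / 0.14 = +$2,127 billion.

+$2,127 billion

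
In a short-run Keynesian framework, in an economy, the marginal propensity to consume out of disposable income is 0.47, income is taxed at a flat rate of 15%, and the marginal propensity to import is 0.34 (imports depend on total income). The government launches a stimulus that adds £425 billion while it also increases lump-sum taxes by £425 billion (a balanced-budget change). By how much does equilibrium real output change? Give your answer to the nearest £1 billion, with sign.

+£240 billion

Expenditure multiplier = 1/(1 − c(1−t) + m) = 1/(1 − 0.47×0.85 + 0.34) = 1/0.9405 ≈ 1.063.
ΔG contributes k·ΔG = (+£425 billion) / 0.9405 ≈ +£451.9 billion.
ΔT of +£425 billion changes first-round spending by −c·ΔT = −£199.75 billion, contributing k·(−c·ΔT) = (−£199.75 billion) / 0.9405 ≈ −£212.4 billion.
Net ΔY = k(ΔG − c·ΔT) = (+£225.25 billion) / 0.9405 ≈ +£240 billion.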